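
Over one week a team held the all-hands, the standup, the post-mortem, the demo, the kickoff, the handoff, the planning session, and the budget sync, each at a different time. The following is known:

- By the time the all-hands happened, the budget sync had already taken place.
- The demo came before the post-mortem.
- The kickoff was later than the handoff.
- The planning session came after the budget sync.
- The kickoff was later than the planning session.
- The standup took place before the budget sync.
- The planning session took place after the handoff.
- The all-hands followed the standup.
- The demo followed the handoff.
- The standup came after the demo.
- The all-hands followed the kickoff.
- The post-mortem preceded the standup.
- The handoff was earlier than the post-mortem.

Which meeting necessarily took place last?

Every other meeting has a chain of constraints placing it before the all-hands, so the all-hands is last.

the all-hands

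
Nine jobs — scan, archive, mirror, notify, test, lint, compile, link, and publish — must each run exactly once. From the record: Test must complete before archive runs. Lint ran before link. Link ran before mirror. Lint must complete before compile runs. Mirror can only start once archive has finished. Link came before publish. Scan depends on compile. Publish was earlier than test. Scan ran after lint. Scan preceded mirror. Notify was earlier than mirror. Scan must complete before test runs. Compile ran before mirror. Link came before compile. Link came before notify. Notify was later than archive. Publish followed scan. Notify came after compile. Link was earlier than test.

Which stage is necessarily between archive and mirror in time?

Tracing the constraints gives archive → notify → mirror, so notify sits after archive and before mirror.
No other stage is forced both after archive and before mirror.

notify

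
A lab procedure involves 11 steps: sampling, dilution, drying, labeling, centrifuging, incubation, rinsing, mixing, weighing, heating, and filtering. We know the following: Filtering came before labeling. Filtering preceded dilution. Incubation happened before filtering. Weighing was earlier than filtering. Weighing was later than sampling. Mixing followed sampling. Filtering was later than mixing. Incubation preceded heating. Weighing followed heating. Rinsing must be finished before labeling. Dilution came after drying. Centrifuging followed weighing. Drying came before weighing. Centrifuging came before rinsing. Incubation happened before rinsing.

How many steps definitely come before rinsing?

Directly stated before rinsing: centrifuging and incubation.
Drying reaches rinsing via drying → weighing → centrifuging → rinsing.
Heating reaches rinsing via heating → weighing → centrifuging → rinsing.
Sampling reaches rinsing via sampling → weighing → centrifuging → rinsing.
Likewise weighing reaches rinsing by chaining the stated constraints.
That's centrifuging, drying, heating, incubation, sampling, and weighing — 6 in all.

6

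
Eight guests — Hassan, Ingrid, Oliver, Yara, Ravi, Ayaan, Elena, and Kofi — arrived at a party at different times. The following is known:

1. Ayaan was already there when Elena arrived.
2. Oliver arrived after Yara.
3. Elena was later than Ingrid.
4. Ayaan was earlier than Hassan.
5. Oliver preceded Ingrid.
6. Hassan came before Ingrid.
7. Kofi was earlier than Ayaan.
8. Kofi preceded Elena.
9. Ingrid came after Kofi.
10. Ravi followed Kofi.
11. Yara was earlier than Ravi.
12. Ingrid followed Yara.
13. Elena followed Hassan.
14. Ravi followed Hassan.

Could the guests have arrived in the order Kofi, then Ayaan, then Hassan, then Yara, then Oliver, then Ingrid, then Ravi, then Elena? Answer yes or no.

yes

Check each stated constraint against the proposed order — e.g. Kofi is ahead of Ravi; Kofi is ahead of Elena. Every pair is in the required order; nothing is violated.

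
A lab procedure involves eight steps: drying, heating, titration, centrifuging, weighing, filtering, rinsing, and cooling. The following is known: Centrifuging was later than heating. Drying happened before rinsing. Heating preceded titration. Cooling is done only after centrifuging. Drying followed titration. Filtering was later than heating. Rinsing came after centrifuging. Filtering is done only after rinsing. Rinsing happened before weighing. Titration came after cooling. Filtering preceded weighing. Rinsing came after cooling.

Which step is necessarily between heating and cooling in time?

centrifuging

Tracing the constraints gives heating → centrifuging → cooling, so centrifuging sits after heating and before cooling.
No other step is forced both after heating and before cooling.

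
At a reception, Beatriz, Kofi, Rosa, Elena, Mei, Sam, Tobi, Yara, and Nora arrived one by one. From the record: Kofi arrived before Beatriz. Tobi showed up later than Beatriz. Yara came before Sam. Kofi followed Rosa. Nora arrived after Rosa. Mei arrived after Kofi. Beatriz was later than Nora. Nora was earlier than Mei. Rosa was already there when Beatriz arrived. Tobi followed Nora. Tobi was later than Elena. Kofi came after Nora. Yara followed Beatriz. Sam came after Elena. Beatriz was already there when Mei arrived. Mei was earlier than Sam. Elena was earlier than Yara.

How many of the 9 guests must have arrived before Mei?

Directly stated before Mei: Beatriz, Kofi, and Nora.
Rosa reaches Mei via Rosa → Kofi → Mei.
That's Beatriz, Kofi, Nora, and Rosa — 4 in all.

4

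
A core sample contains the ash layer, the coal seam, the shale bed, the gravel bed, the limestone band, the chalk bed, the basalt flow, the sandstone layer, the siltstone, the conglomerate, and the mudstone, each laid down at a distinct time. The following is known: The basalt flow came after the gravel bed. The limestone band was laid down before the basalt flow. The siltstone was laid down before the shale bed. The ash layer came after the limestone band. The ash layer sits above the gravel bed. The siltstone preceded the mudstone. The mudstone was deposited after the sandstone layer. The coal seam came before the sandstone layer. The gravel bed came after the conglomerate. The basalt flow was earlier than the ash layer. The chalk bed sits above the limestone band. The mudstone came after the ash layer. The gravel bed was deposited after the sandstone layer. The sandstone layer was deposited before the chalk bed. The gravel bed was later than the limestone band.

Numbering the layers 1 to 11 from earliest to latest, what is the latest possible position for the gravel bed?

The gravel bed must come before the ash layer, the basalt flow, and the mudstone — 3 layers forced after it.
Everything else can be placed before the gravel bed in some valid order, so the gravel bed can sit as late as position 11 − 3 = 8.

8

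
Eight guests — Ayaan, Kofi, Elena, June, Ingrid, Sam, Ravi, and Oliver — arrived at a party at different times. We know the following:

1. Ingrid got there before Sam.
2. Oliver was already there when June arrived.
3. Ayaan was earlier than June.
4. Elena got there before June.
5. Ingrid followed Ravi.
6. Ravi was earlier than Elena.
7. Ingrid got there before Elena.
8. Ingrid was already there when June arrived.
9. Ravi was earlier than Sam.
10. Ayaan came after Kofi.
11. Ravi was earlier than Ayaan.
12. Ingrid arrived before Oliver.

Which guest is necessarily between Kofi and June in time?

Ayaan

Tracing the constraints gives Kofi → Ayaan → June, so Ayaan sits after Kofi and before June.
No other guest is forced both after Kofi and before June.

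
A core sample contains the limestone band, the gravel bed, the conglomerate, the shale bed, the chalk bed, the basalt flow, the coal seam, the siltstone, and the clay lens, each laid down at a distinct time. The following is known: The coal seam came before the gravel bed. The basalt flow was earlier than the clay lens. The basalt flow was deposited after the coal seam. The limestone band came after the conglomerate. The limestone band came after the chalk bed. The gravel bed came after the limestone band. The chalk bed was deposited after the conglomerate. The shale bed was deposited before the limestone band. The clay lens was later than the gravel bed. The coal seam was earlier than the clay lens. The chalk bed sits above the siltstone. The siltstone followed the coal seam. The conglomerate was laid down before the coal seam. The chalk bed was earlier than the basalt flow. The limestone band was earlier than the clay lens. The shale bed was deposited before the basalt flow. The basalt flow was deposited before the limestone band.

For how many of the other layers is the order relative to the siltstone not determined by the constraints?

Forced before the siltstone: the coal seam and the conglomerate; forced after the siltstone: the basalt flow, the chalk bed, the clay lens, the gravel bed, and the limestone band.
That leaves the shale bed with no forced order relative to the siltstone — 1.

1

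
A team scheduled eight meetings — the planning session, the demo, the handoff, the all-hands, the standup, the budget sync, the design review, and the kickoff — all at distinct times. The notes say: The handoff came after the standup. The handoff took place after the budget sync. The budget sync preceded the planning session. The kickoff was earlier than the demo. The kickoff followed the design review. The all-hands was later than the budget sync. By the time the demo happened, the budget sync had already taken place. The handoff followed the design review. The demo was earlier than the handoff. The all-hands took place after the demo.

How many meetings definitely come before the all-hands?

Directly stated before the all-hands: the budget sync and the demo.
The design review reaches the all-hands via the design review → the kickoff → the demo → the all-hands.
The kickoff reaches the all-hands via the kickoff → the demo → the all-hands.
No chain forces the planning session (or any of the others) ahead of the all-hands.
That's the budget sync, the demo, the design review, and the kickoff — 4 in all.

4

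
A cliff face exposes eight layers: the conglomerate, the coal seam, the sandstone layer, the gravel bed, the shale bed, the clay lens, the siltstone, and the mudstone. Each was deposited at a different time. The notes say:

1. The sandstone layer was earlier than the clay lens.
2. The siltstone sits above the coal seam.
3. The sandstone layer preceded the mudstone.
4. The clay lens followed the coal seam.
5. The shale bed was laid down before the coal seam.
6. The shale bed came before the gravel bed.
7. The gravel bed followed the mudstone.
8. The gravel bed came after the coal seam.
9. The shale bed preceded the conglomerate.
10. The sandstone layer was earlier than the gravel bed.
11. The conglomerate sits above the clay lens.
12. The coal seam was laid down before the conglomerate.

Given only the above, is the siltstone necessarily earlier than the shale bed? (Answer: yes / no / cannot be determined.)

no

Tracing the constraints gives the shale bed → the coal seam → the siltstone, so the shale bed must come before the siltstone.
That means the siltstone cannot be before the shale bed.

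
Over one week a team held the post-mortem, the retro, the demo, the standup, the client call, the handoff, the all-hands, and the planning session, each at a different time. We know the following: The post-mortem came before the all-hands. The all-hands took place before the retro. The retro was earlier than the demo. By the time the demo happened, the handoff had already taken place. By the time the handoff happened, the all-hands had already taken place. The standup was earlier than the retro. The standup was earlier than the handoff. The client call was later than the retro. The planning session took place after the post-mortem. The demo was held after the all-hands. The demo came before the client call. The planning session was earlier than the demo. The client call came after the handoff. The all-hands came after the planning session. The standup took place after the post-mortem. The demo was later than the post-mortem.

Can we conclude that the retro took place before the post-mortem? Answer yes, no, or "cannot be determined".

no

Tracing the constraints gives the post-mortem → the standup → the retro, so the post-mortem must come before the retro.
That means the retro cannot be before the post-mortem.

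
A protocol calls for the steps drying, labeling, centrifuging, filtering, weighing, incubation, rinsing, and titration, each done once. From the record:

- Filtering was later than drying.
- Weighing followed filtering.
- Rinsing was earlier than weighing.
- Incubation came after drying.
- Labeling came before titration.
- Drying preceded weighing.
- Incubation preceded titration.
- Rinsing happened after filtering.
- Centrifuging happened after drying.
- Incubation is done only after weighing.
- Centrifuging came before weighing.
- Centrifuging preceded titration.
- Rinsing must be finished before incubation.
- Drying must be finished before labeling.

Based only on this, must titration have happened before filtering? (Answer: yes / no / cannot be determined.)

no

Tracing the constraints gives filtering → rinsing → incubation → titration, so filtering must come before titration.
That means titration cannot be before filtering.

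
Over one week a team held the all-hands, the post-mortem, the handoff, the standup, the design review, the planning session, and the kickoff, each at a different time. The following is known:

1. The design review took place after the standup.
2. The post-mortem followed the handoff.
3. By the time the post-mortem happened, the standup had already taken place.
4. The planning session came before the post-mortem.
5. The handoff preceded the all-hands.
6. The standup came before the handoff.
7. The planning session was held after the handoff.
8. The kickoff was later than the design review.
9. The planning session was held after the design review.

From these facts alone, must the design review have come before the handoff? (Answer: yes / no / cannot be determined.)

No chain of stated constraints runs from the design review to the handoff, and none runs from the handoff to the design review either.
So the relative order of the design review and the handoff is not fixed by the given facts.

cannot be determined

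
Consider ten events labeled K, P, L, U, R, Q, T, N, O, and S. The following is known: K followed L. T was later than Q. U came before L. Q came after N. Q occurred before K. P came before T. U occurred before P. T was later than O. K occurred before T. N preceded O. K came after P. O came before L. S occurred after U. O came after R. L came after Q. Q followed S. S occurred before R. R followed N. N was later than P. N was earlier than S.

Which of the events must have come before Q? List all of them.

N, P, S, U

Directly stated before Q: N and S.
P reaches Q via P → N → Q.
U reaches Q via U → S → Q.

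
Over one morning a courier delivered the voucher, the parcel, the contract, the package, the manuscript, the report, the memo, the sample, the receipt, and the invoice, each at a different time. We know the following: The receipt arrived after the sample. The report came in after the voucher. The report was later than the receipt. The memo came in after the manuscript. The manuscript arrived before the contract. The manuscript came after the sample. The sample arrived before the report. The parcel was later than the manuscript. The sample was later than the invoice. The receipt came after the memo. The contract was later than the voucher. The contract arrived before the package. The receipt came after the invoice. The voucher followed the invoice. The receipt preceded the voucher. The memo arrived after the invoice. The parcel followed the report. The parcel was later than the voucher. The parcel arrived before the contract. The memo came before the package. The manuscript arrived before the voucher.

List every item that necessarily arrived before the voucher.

Directly stated before the voucher: the invoice, the manuscript, and the receipt.
The memo reaches the voucher via the memo → the receipt → the voucher.
The sample reaches the voucher via the sample → the manuscript → the voucher.
No chain forces the package (or any of the others) ahead of the voucher.

the invoice, the manuscript, the memo, the receipt, the sample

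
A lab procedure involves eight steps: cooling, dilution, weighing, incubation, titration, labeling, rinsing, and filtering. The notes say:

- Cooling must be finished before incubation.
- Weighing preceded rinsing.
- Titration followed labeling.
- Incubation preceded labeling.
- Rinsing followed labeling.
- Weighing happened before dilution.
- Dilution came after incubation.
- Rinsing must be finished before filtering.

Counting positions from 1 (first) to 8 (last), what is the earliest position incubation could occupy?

2

Cooling must come before incubation — 1 forced predecessor.
Nothing else is forced ahead of incubation, so its earliest slot is position 1 + 1 = 2.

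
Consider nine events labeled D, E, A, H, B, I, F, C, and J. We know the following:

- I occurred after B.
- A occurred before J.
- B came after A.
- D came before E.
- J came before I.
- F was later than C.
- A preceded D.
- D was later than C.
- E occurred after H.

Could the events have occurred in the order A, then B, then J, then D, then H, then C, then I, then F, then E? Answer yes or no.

The constraints require C before D, but in the proposed sequence D appears ahead of C. That one violation is enough.

no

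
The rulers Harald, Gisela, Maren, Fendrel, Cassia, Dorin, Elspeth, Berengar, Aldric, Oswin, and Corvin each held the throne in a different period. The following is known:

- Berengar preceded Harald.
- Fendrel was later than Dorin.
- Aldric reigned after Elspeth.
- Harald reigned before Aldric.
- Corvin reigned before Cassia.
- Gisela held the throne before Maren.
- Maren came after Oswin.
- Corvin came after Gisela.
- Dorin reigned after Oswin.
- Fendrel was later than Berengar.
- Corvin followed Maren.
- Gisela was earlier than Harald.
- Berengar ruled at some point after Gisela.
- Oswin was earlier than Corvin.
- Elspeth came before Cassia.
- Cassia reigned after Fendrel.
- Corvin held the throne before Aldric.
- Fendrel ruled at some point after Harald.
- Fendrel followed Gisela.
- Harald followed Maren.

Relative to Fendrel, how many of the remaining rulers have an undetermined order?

Forced before Fendrel: Berengar, Dorin, Gisela, Harald, Maren, and Oswin; forced after Fendrel: Cassia.
That leaves Aldric, Corvin, and Elspeth with no forced order relative to Fendrel — 3.

3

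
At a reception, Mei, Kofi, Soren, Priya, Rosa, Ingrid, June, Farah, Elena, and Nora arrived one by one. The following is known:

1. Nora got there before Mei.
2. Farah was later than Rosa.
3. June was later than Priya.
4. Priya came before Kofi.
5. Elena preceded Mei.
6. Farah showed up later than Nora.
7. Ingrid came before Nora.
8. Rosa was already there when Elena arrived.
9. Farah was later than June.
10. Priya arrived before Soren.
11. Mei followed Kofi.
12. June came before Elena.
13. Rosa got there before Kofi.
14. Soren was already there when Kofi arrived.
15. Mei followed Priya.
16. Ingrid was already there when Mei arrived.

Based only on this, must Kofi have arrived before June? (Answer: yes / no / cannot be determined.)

No chain of stated constraints runs from Kofi to June, and none runs from June to Kofi either.
So the relative order of Kofi and June is not fixed by the given facts.

cannot be determined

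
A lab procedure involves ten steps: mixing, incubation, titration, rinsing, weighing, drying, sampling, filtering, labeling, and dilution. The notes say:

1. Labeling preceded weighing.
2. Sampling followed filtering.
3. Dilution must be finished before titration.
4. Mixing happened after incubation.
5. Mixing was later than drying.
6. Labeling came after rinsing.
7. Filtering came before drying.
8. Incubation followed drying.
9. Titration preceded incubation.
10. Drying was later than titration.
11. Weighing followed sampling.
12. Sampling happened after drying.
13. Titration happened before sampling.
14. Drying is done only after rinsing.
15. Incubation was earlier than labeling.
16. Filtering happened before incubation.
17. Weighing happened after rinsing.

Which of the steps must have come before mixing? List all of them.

Directly stated before mixing: drying and incubation.
Dilution reaches mixing via dilution → titration → incubation → mixing.
Filtering reaches mixing via filtering → incubation → mixing.
Rinsing reaches mixing via rinsing → drying → mixing.
Likewise titration reaches mixing by chaining the stated constraints.
No chain forces labeling (or any of the others) ahead of mixing.

dilution, drying, filtering, incubation, rinsing, titration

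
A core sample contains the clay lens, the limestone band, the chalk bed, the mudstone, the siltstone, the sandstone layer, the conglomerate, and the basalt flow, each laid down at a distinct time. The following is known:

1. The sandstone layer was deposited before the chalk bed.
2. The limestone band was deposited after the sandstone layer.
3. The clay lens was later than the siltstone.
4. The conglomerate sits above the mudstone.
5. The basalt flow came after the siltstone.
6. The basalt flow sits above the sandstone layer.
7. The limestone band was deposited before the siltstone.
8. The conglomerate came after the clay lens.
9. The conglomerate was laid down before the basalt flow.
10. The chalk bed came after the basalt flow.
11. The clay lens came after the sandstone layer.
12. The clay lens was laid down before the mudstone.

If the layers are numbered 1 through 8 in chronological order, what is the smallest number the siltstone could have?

The limestone band and the sandstone layer must both come before the siltstone — 2 forced predecessors.
Nothing else is forced ahead of the siltstone, so its earliest slot is position 2 + 1 = 3.

3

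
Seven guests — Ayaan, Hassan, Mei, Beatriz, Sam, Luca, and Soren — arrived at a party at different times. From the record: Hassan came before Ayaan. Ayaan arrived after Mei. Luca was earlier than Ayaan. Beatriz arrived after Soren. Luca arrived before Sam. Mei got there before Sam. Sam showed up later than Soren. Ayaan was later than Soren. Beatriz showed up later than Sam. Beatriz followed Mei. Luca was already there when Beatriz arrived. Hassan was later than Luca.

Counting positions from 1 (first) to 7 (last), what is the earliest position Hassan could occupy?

Luca must come before Hassan — 1 forced predecessor.
Nothing else is forced ahead of Hassan, so their earliest slot is position 1 + 1 = 2.

2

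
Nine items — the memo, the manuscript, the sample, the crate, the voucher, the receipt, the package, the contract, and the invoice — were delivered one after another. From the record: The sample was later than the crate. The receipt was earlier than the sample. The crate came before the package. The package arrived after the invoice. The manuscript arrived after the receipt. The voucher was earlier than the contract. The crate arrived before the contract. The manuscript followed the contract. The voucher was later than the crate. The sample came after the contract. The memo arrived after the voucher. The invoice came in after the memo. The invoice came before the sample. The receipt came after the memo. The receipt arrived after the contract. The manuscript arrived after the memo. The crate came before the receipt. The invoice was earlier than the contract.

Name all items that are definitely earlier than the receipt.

the contract, the crate, the invoice, the memo, the voucher

Directly stated before the receipt: the contract, the crate, and the memo.
The invoice reaches the receipt via the invoice → the contract → the receipt.
The voucher reaches the receipt via the voucher → the contract → the receipt.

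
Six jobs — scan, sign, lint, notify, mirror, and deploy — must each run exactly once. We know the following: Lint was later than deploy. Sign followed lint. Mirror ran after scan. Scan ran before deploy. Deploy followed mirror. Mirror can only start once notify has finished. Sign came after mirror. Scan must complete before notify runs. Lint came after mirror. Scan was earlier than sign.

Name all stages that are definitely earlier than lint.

Directly stated before lint: deploy and mirror.
Notify reaches lint via notify → mirror → lint.
Scan reaches lint via scan → mirror → lint.
No chain forces sign ahead of lint.

deploy, mirror, notify, scan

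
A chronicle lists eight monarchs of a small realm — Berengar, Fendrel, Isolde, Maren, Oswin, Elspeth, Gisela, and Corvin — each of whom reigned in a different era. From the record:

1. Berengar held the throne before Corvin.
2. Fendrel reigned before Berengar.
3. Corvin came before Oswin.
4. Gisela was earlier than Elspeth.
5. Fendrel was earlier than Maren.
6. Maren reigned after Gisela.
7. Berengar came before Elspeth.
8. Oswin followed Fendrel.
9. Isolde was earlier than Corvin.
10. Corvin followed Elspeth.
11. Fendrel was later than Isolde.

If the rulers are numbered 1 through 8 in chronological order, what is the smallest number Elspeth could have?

5

Berengar, Fendrel, Gisela, and Isolde must all come before Elspeth — 4 forced predecessors.
Nothing else is forced ahead of Elspeth, so their earliest slot is position 4 + 1 = 5.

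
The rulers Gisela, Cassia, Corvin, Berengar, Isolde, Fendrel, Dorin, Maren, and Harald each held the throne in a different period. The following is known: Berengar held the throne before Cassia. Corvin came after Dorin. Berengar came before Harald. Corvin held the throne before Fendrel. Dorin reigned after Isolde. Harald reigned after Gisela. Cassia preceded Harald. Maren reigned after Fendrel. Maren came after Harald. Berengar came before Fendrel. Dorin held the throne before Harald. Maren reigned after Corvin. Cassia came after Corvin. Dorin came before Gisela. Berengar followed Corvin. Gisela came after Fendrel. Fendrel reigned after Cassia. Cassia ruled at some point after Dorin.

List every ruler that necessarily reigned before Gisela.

Directly stated before Gisela: Dorin and Fendrel.
Berengar reaches Gisela via Berengar → Fendrel → Gisela.
Cassia reaches Gisela via Cassia → Fendrel → Gisela.
Corvin reaches Gisela via Corvin → Fendrel → Gisela.
Likewise Isolde reaches Gisela by chaining the stated constraints.
No chain forces Maren (or any of the others) ahead of Gisela.

Berengar, Cassia, Corvin, Dorin, Fendrel, Isolde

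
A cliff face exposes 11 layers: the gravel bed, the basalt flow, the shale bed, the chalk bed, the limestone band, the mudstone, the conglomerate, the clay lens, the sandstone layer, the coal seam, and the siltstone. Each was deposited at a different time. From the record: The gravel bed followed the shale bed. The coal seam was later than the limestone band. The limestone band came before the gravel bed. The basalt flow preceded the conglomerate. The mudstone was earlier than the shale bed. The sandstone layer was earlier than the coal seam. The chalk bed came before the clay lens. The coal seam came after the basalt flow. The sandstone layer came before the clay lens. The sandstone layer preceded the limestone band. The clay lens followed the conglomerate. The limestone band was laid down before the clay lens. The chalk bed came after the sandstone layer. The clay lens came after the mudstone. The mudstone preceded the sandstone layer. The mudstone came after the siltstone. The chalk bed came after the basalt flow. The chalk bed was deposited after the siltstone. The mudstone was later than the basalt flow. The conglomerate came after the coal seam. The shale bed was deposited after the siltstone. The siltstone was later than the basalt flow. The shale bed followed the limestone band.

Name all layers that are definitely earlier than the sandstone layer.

Directly stated before the sandstone layer: the mudstone.
The basalt flow reaches the sandstone layer via the basalt flow → the mudstone → the sandstone layer.
The siltstone reaches the sandstone layer via the siltstone → the mudstone → the sandstone layer.

the basalt flow, the mudstone, the siltstone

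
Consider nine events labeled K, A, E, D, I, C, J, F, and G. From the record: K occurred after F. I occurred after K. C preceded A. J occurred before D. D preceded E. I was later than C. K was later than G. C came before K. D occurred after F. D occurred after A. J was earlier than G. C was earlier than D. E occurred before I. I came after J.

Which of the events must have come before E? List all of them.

Directly stated before E: D.
A reaches E via A → D → E.
C reaches E via C → D → E.
F reaches E via F → D → E.
Likewise J reaches E by chaining the stated constraints.

A, C, D, F, J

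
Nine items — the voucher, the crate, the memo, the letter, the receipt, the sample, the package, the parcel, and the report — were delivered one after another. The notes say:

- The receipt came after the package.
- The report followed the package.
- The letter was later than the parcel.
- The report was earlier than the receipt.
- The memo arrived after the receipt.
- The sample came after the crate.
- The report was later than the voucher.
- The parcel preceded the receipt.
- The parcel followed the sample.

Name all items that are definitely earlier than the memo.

Directly stated before the memo: the receipt.
The crate reaches the memo via the crate → the sample → the parcel → the receipt → the memo.
The package reaches the memo via the package → the receipt → the memo.
The parcel reaches the memo via the parcel → the receipt → the memo.
Likewise the report, the sample, and the voucher each reach the memo by chaining the stated constraints.

the crate, the package, the parcel, the receipt, the report, the sample, the voucher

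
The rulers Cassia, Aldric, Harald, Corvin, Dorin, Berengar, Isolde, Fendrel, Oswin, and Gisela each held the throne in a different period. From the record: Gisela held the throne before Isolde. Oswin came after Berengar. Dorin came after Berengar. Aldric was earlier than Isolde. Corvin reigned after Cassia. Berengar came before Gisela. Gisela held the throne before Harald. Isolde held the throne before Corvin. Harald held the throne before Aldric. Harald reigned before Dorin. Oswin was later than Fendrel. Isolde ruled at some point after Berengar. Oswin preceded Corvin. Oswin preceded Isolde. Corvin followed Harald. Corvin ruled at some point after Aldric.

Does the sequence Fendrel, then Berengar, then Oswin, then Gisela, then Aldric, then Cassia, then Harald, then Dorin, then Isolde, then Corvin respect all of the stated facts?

no

The constraints require Harald before Aldric, but in the proposed sequence Aldric appears ahead of Harald. That one violation is enough.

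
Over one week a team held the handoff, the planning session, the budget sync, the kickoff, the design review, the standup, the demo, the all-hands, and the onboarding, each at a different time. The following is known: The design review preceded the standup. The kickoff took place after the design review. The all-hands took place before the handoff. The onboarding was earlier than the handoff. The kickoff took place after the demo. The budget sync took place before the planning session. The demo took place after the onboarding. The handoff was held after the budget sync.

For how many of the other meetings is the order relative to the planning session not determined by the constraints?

Forced before the planning session: the budget sync.
That leaves the all-hands, the demo, the design review, the handoff, the kickoff, the onboarding, and the standup with no forced order relative to the planning session — 7.

7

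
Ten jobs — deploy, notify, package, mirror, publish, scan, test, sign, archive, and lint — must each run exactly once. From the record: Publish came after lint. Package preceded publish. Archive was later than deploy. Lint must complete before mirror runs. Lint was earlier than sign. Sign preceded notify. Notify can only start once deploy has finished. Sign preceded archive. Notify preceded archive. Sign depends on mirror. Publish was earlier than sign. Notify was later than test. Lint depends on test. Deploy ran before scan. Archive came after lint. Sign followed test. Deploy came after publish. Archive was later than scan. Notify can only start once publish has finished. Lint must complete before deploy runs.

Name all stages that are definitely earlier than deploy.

lint, package, publish, test

Directly stated before deploy: lint and publish.
Package reaches deploy via package → publish → deploy.
Test reaches deploy via test → lint → deploy.
No chain forces mirror (or any of the others) ahead of deploy.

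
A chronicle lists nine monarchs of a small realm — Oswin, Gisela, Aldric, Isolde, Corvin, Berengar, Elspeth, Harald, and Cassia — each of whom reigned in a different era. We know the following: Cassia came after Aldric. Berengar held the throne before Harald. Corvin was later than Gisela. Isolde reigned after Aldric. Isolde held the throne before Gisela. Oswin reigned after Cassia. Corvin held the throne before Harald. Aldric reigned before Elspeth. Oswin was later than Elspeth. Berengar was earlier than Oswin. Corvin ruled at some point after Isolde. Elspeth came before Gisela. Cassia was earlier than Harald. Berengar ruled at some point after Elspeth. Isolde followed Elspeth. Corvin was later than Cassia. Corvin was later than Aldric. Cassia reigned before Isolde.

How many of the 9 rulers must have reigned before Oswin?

4

Directly stated before Oswin: Berengar, Cassia, and Elspeth.
Aldric reaches Oswin via Aldric → Cassia → Oswin.
No chain forces Isolde (or any of the others) ahead of Oswin.
That's Aldric, Berengar, Cassia, and Elspeth — 4 in all.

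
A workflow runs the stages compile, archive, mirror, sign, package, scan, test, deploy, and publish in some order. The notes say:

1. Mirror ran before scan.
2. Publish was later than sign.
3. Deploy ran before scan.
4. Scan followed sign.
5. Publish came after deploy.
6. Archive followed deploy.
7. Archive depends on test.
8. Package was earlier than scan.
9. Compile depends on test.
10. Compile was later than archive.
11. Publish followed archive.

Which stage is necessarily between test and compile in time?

archive

Tracing the constraints gives test → archive → compile, so archive sits after test and before compile.
No other stage is forced both after test and before compile.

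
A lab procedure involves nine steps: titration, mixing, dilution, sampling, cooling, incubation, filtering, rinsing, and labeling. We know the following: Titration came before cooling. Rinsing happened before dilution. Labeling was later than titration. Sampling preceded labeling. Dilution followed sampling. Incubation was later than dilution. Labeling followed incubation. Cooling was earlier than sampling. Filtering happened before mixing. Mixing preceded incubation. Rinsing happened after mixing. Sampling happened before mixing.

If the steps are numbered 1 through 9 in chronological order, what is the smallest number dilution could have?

Cooling, filtering, mixing, rinsing, sampling, and titration must all come before dilution — 6 forced predecessors.
Nothing else is forced ahead of dilution, so its earliest slot is position 6 + 1 = 7.

7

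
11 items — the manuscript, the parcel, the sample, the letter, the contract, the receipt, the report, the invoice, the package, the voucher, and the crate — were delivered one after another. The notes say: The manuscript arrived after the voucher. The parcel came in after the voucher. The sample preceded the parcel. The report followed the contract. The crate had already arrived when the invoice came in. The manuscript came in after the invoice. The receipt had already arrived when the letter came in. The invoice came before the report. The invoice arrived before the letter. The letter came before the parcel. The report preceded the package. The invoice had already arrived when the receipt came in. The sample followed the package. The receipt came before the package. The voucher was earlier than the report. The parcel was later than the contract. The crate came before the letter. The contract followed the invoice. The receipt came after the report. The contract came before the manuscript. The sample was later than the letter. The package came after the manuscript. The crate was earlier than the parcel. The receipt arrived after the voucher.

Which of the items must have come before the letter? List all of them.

the contract, the crate, the invoice, the receipt, the report, the voucher

Directly stated before the letter: the crate, the invoice, and the receipt.
The contract reaches the letter via the contract → the report → the receipt → the letter.
The report reaches the letter via the report → the receipt → the letter.
The voucher reaches the letter via the voucher → the receipt → the letter.
No chain forces the manuscript (or any of the others) ahead of the letter.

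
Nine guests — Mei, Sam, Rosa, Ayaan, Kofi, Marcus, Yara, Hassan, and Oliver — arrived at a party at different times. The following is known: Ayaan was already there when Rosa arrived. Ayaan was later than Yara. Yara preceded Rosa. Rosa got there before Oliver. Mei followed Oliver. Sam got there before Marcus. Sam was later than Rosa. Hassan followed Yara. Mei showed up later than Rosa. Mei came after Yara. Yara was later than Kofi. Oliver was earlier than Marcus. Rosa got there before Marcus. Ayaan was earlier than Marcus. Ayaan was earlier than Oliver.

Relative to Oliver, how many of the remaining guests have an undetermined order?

2

Forced before Oliver: Ayaan, Kofi, Rosa, and Yara; forced after Oliver: Marcus and Mei.
That leaves Hassan and Sam with no forced order relative to Oliver — 2.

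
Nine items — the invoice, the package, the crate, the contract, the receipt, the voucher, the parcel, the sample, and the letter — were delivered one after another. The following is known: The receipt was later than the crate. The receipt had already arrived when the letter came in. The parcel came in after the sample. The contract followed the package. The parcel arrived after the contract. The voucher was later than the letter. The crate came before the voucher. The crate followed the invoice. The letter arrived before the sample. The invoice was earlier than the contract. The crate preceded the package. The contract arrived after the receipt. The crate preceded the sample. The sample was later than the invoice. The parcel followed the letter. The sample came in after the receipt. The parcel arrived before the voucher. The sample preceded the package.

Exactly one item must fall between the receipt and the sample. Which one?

Tracing the constraints gives the receipt → the letter → the sample, so the letter sits after the receipt and before the sample.
No other item is forced both after the receipt and before the sample.

the letter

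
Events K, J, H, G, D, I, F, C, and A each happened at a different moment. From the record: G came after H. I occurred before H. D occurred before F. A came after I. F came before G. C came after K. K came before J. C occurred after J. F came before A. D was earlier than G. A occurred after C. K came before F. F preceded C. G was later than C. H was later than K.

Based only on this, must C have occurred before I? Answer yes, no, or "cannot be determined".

cannot be determined

No chain of stated constraints runs from C to I, and none runs from I to C either.
So the relative order of C and I is not fixed by the given facts.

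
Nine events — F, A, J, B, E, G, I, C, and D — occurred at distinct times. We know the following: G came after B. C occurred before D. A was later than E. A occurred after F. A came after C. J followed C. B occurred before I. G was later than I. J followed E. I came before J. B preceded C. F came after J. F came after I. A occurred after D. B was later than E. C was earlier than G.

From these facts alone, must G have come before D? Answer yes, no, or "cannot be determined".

cannot be determined

No chain of stated constraints runs from G to D, and none runs from D to G either.
So the relative order of G and D is not fixed by the given facts.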